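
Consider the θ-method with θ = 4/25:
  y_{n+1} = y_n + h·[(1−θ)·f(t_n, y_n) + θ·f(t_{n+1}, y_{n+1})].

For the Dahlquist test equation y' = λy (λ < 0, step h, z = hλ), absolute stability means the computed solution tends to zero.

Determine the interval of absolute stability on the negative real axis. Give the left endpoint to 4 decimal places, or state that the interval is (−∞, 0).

On y'=λy, z=hλ:
  y_{n+1} = y_n + z·[21/25·y_n + 4/25·y_{n+1}] ⇒ (1 − 4/25z)y_{n+1} = (1 + 21/25z)y_n
  so R(z) = (1 + 21/25z)/(1 − 4/25z).

Find x<0 with |R(x)|<1.
x=-1.01: |R|=0.1305
R=−1: 1+21/25x = −1+4/25x ⇒ -17/25x=2 ⇒ x=2/(-17/25)=-2.9412
Confirm numerically:
  x=-1.598: |R|=0.27262 <1
  x=-1.350: |R|=0.11020 <1
  x=-1.286: |R|=0.06655 <1
  x=-3.411: |R|=1.20668 >1
  x=-3.066: |R|=1.05695 >1
Interval (-2.9412, 0).

z∈(-2.9412,0).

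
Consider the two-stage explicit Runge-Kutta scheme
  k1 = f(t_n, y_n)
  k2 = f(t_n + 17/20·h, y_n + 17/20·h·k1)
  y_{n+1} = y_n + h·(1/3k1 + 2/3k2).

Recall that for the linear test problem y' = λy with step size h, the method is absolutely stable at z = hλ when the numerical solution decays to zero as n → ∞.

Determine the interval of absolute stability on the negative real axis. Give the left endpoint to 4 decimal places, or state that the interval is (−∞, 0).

On y'=λy, z=hλ:
  k1=λy_n ⇒ h·k1=z·y_n;  k2=λ(1+17/20z)y_n ⇒ h·k2=z(1+17/20z)y_n
  y_{n+1}/y_n = 1 + 1/3z + 2/3z(1+17/20z) = 1 + z + 17/30z²
  so R(z) = 1 + z + 17/30z².

Need |R(x)|<1, x<0.
x=-1.09: |R|=0.5833
R=1: x+17/30x²=0 ⇒ x=−30/17=-1.7647; min R=1−1/(4·17/30)=0.5588>−1
Confirm numerically:
  x=-1.688: |R|=0.92663 <1
  x=-1.381: |R|=0.69972 <1
  x=-1.261: |R|=0.64007 <1
  x=-1.118: |R|=0.59029 <1
  x=-2.113: |R|=1.41704 >1
  x=-2.104: |R|=1.40453 >1
Stable set (-1.7647, 0).

z∈(-1.7647,0).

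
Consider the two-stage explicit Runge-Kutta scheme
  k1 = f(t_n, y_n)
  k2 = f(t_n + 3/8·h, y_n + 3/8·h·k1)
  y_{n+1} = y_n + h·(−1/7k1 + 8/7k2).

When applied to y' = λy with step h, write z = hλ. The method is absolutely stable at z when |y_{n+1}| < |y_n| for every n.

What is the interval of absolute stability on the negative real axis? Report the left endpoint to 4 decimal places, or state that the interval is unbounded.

With y'=λy (z=hλ):
  k1=λy_n ⇒ h·k1=z·y_n;  k2=λ(1+3/8z)y_n ⇒ h·k2=z(1+3/8z)y_n
  y_{n+1}/y_n = 1 − 1/7z + 8/7z(1+3/8z) = 1 + z + 3/7z²
  R(z) = 1 + z + 3/7z².

Solve |R(x)|<1 on ℝ⁻.
x=-1.73: |R|=0.5527
R=1: x+3/7x²=0 ⇒ x=−7/3=-2.3333; min R=1−1/(4·3/7)=0.4167>−1
Confirm numerically:
  x=-1.889: |R|=0.64028 <1
  x=-1.321: |R|=0.42687 <1
  x=-1.034: |R|=0.42421 <1
  x=-2.787: |R|=1.54187 >1
  x=-2.663: |R|=1.37624 >1
  x=-2.440: |R|=1.11154 >1
So |R|<1 on (-2.3333, 0).

z∈(-2.3333,0).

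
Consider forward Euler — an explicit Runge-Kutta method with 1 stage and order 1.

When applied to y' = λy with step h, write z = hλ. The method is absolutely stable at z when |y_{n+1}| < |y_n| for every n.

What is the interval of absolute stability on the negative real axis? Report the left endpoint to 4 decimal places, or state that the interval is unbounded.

Set f=λy, z=hλ:
  order 1, 1-stage ⇒ R(z)=1+z
  (e.g. R(-1.49)=-0.49000, |R|=0.49000)

Solve |R(x)|<1 on ℝ⁻.
x=-1.49: |R|=0.4900
|R(-1.58)|=0.5800 |R(-1.23)|=0.2300 |R(-0.78)|=0.2200
Bisect:
  x_lo=-2.6519 |R|=1.6519  x_hi=-0.0761 |R|=0.9239
  mid=-1.36400 |R|=0.36400 →hi
  mid=-2.00795 |R|=1.00795 →lo
  mid=-1.68597 |R|=0.68597 →hi
  mid=-1.84696 |R|=0.84696 →hi
  mid=-1.92745 |R|=0.92745 →hi
  mid=-1.96770 |R|=0.96770 →hi
  mid=-1.98782 |R|=0.98782 →hi
  mid=-1.99788 |R|=0.99788 →hi
  ...
  [-2.00009,-1.99993] ⇒ x*=-2.0000
Interval (-2.0000, 0).

z∈(-2.0000,0).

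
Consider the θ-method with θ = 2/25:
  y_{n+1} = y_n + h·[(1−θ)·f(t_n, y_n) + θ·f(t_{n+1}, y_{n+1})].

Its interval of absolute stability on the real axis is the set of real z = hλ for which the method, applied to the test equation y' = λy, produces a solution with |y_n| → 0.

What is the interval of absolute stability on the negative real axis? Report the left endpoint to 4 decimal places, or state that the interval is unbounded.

Test eqn y'=λy, z=hλ:
  y_{n+1} = y_n + z·[23/25·y_n + 2/25·y_{n+1}] ⇒ (1 − 2/25z)y_{n+1} = (1 + 23/25z)y_n
  Hence R(z) = (1 + 23/25z)/(1 − 2/25z).

Need |R(x)|<1, x<0.
x=-1.5: |R|=0.3393
R=−1: 1+23/25x = −1+2/25x ⇒ -21/25x=2 ⇒ x=2/(-21/25)=-2.3810
Confirm numerically:
  x=-2.330: |R|=0.96392 <1
  x=-1.841: |R|=0.60466 <1
  x=-1.368: |R|=0.23305 <1
  x=-1.322: |R|=0.19556 <1
  x=-2.871: |R|=1.33475 >1
  x=-2.434: |R|=1.03730 >1
So |R|<1 on (-2.3810, 0).

(-2.3810, 0).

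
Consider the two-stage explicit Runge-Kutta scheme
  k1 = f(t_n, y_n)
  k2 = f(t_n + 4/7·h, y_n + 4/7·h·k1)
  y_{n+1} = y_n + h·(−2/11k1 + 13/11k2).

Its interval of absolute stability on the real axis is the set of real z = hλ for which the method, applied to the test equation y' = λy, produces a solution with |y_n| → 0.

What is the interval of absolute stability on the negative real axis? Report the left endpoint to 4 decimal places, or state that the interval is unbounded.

On y'=λy, z=hλ:
  k1=λy_n ⇒ h·k1=z·y_n;  k2=λ(1+4/7z)y_n ⇒ h·k2=z(1+4/7z)y_n
  y_{n+1}/y_n = 1 − 2/11z + 13/11z(1+4/7z) = 1 + z + 52/77z²
  ⇒ R(z) = 1 + z + 52/77z².

Solve |R(x)|<1 on ℝ⁻.
x=-0.88: |R|=0.6430
R=1: x+52/77x²=0 ⇒ x=−77/52=-1.4808; min R=1−1/(4·52/77)=0.6298>−1
Confirm numerically:
  x=-1.291: |R|=0.83455 <1
  x=-1.028: |R|=0.68567 <1
  x=-0.827: |R|=0.63487 <1
  x=-0.758: |R|=0.63002 <1
  x=-1.935: |R|=1.59357 >1
  x=-1.922: |R|=1.57271 >1
  x=-1.756: |R|=1.32639 >1
Stable set (-1.4808, 0).

z∈(-1.4808,0).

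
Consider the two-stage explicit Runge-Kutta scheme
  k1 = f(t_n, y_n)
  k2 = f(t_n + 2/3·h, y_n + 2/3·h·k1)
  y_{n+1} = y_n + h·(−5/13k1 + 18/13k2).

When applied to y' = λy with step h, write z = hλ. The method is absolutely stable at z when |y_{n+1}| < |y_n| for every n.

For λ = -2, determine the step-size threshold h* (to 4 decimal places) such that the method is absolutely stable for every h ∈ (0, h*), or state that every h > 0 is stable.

Test eqn y'=λy, z=hλ:
  k1=λy_n ⇒ h·k1=z·y_n;  k2=λ(1+2/3z)y_n ⇒ h·k2=z(1+2/3z)y_n
  y_{n+1}/y_n = 1 − 5/13z + 18/13z(1+2/3z) = 1 + z + 12/13z²
  Hence R(z) = 1 + z + 12/13z².

Need |R(x)|<1, x<0.
x=-0.4: |R|=0.7477
R=1: x+12/13x²=0 ⇒ x=−13/12=-1.0833; min R=1−1/(4·12/13)=0.7292>−1
Confirm numerically:
  x=-1.026: |R|=0.94570 <1
  x=-0.999: |R|=0.92223 <1
  x=-0.651: |R|=0.74020 <1
  x=-0.489: |R|=0.73173 <1
  x=-1.521: |R|=1.61448 >1
  x=-1.463: |R|=1.51273 >1
  x=-1.175: |R|=1.09942 >1
So |R|<1 on (-1.0833, 0).

(-1.0833,0); λ=-2 ⇒ h* = (13/12)/2 = 0.5417.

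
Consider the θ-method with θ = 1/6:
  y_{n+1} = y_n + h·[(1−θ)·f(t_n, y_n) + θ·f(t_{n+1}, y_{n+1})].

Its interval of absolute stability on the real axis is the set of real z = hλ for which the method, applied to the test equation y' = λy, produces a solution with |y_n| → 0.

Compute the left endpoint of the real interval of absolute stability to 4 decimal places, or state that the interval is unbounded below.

On y'=λy, z=hλ:
  y_{n+1} = y_n + z·[5/6·y_n + 1/6·y_{n+1}] ⇒ (1 − 1/6z)y_{n+1} = (1 + 5/6z)y_n
  Hence R(z) = (1 + 5/6z)/(1 − 1/6z).

Find x<0 with |R(x)|<1.
x=-1.52: |R|=0.2128
R=−1: 1+5/6x = −1+1/6x ⇒ -2/3x=2 ⇒ x=2/(-2/3)=-3.0000
Confirm numerically:
  x=-2.521: |R|=0.77514 <1
  x=-1.921: |R|=0.45512 <1
  x=-1.582: |R|=0.25191 <1
  x=-1.309: |R|=0.07457 <1
  x=-3.526: |R|=1.22087 >1
  x=-3.513: |R|=1.21570 >1
  x=-3.314: |R|=1.13485 >1
So |R|<1 on (-3.0000, 0).

left endpoint -3.0000.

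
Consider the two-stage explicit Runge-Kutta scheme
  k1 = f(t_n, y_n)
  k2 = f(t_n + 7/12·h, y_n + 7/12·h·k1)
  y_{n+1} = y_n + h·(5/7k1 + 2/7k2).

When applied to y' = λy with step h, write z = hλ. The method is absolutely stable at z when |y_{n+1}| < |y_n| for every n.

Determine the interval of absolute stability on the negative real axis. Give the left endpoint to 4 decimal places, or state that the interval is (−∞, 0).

z∈(-6.0000,0).

With y'=λy (z=hλ):
  k1=λy_n ⇒ h·k1=z·y_n;  k2=λ(1+7/12z)y_n ⇒ h·k2=z(1+7/12z)y_n
  y_{n+1}/y_n = 1 + 5/7z + 2/7z(1+7/12z) = 1 + z + 1/6z²
  ⇒ R(z) = 1 + z + 1/6z².

Solve |R(x)|<1 on ℝ⁻.
x=-0.41: |R|=0.6180
R=1: x+1/6x²=0 ⇒ x=−6=-6.0000; min R=1−1/(4·1/6)=-0.5000>−1
Confirm numerically:
  x=-4.284: |R|=0.22522 <1
  x=-3.793: |R|=0.39519 <1
  x=-3.362: |R|=0.47816 <1
  x=-2.558: |R|=0.46744 <1
  x=-6.395: |R|=1.42100 >1
  x=-6.385: |R|=1.40970 >1
Stable set (-6.0000, 0).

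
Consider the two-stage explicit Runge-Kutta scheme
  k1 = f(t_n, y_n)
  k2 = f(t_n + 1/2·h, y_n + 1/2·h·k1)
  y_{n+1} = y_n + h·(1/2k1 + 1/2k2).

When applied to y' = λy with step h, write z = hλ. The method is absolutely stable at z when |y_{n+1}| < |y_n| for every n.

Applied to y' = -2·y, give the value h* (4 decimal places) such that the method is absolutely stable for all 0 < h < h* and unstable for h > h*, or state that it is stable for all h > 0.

Test eqn y'=λy, z=hλ:
  k1=λy_n ⇒ h·k1=z·y_n;  k2=λ(1+1/2z)y_n ⇒ h·k2=z(1+1/2z)y_n
  y_{n+1}/y_n = 1 + 1/2z + 1/2z(1+1/2z) = 1 + z + 1/4z²
  R(z) = 1 + z + 1/4z².

Boundary: |R(x)|=1, x<0.
x=-1.68: |R|=0.0256
R=1: x+1/4x²=0 ⇒ x=−4=-4.0000; min R=1−1/(4·1/4)=0.0000>−1
Confirm numerically:
  x=-3.078: |R|=0.29052 <1
  x=-2.398: |R|=0.03960 <1
  x=-1.606: |R|=0.03881 <1
  x=-4.511: |R|=1.57628 >1
  x=-4.295: |R|=1.31676 >1
  x=-4.048: |R|=1.04858 >1
Interval (-4.0000, 0).

(-4.0000,0); λ=-2 ⇒ h* = (4)/2 = 2.0000.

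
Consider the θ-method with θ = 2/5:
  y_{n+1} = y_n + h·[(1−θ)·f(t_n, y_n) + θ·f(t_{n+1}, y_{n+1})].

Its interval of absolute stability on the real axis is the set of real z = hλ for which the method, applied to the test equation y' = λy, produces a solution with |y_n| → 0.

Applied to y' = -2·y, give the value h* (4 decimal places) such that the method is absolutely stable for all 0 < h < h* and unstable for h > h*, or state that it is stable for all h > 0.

Test eqn y'=λy, z=hλ:
  y_{n+1} = y_n + z·[3/5·y_n + 2/5·y_{n+1}] ⇒ (1 − 2/5z)y_{n+1} = (1 + 3/5z)y_n
  ⇒ R(z) = (1 + 3/5z)/(1 − 2/5z).

Need |R(x)|<1, x<0.
x=-0.33: |R|=0.7085
R=−1: 1+3/5x = −1+2/5x ⇒ -1/5x=2 ⇒ x=2/(-1/5)=-10.0000
Confirm numerically:
  x=-9.356: |R|=0.97284 <1
  x=-6.136: |R|=0.77629 <1
  x=-4.575: |R|=0.61661 <1
  x=-10.594: |R|=1.02268 >1
  x=-10.459: |R|=1.01771 >1
So |R|<1 on (-10.0000, 0).

(-10.0000,0); λ=-2 ⇒ h* = (10)/2 = 5.0000.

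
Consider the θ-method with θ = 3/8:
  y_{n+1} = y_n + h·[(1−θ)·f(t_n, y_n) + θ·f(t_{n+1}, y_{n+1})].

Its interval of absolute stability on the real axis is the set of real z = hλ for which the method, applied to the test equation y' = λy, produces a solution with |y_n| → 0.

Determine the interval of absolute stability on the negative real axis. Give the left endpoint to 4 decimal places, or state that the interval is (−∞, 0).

(-8.0000, 0).

On y'=λy, z=hλ:
  y_{n+1} = y_n + z·[5/8·y_n + 3/8·y_{n+1}] ⇒ (1 − 3/8z)y_{n+1} = (1 + 5/8z)y_n
  ⇒ R(z) = (1 + 5/8z)/(1 − 3/8z).

Boundary: |R(x)|=1, x<0.
x=-1.33: |R|=0.1126
R=−1: 1+5/8x = −1+3/8x ⇒ -1/4x=2 ⇒ x=2/(-1/4)=-8.0000
Confirm numerically:
  x=-7.893: |R|=0.99324 <1
  x=-5.493: |R|=0.79517 <1
  x=-5.342: |R|=0.77874 <1
  x=-4.941: |R|=0.73194 <1
  x=-8.312: |R|=1.01895 >1
  x=-8.218: |R|=1.01335 >1
Stable set (-8.0000, 0).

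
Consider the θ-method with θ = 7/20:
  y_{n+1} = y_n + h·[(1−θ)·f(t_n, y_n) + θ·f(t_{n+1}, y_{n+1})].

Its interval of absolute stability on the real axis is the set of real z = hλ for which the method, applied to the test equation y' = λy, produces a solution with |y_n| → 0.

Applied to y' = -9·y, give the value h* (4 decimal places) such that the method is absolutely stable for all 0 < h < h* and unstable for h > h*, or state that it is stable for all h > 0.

(-6.6667,0); λ=-9 ⇒ h* = (20/3)/9 = 0.7407.

Set f=λy, z=hλ:
  y_{n+1} = y_n + z·[13/20·y_n + 7/20·y_{n+1}] ⇒ (1 − 7/20z)y_{n+1} = (1 + 13/20z)y_n
  so R(z) = (1 + 13/20z)/(1 − 7/20z).

Find x<0 with |R(x)|<1.
x=-0.83: |R|=0.3568
R=−1: 1+13/20x = −1+7/20x ⇒ -3/10x=2 ⇒ x=2/(-3/10)=-6.6667
Confirm numerically:
  x=-4.744: |R|=0.78319 <1
  x=-3.781: |R|=0.62739 <1
  x=-3.417: |R|=0.55605 <1
  x=-3.174: |R|=0.50362 <1
  x=-7.220: |R|=1.04707 >1
  x=-6.725: |R|=1.00522 >1
So |R|<1 on (-6.6667, 0).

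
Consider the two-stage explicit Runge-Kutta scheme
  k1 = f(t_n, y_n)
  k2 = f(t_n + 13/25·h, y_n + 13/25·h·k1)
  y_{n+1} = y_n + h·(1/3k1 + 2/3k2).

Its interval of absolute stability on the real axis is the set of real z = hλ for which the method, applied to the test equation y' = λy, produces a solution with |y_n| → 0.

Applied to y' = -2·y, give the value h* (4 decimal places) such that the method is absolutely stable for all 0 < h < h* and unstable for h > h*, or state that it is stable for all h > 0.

With y'=λy (z=hλ):
  k1=λy_n ⇒ h·k1=z·y_n;  k2=λ(1+13/25z)y_n ⇒ h·k2=z(1+13/25z)y_n
  y_{n+1}/y_n = 1 + 1/3z + 2/3z(1+13/25z) = 1 + z + 26/75z²
  ⇒ R(z) = 1 + z + 26/75z².

Boundary: |R(x)|=1, x<0.
x=-1.22: |R|=0.2960
R=1: x+26/75x²=0 ⇒ x=−75/26=-2.8846; min R=1−1/(4·26/75)=0.2788>−1
Confirm numerically:
  x=-2.586: |R|=0.73230 <1
  x=-1.913: |R|=0.35565 <1
  x=-1.714: |R|=0.30444 <1
  x=-3.334: |R|=1.51939 >1
  x=-3.249: |R|=1.41041 >1
Stable set (-2.8846, 0).

(-2.8846,0); λ=-2 ⇒ h* = (75/26)/2 = 1.4423.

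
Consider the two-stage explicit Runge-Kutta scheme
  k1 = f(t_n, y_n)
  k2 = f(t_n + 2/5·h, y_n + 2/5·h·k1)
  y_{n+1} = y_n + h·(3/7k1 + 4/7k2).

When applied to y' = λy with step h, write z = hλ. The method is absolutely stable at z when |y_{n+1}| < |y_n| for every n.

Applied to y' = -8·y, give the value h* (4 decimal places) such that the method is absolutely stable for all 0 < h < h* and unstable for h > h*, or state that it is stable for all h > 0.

(-4.3750,0); λ=-8 ⇒ h* = (35/8)/8 = 0.5469.

Test eqn y'=λy, z=hλ:
  k1=λy_n ⇒ h·k1=z·y_n;  k2=λ(1+2/5z)y_n ⇒ h·k2=z(1+2/5z)y_n
  y_{n+1}/y_n = 1 + 3/7z + 4/7z(1+2/5z) = 1 + z + 8/35z²
  so R(z) = 1 + z + 8/35z².

Solve |R(x)|<1 on ℝ⁻.
x=-1.22: |R|=0.1202
R=1: x+8/35x²=0 ⇒ x=−35/8=-4.3750; min R=1−1/(4·8/35)=-0.0938>−1
Confirm numerically:
  x=-3.114: |R|=0.10246 <1
  x=-2.859: |R|=0.00932 <1
  x=-2.826: |R|=0.00057 <1
  x=-4.711: |R|=1.36180 >1
  x=-4.706: |R|=1.35604 >1
Stable set (-4.3750, 0).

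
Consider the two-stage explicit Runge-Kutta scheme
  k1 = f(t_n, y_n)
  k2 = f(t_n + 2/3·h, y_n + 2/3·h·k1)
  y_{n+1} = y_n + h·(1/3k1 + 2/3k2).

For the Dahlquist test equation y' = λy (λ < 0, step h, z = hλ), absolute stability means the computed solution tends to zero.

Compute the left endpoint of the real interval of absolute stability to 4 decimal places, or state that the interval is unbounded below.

Test eqn y'=λy, z=hλ:
  k1=λy_n ⇒ h·k1=z·y_n;  k2=λ(1+2/3z)y_n ⇒ h·k2=z(1+2/3z)y_n
  y_{n+1}/y_n = 1 + 1/3z + 2/3z(1+2/3z) = 1 + z + 4/9z²
  R(z) = 1 + z + 4/9z².

Boundary: |R(x)|=1, x<0.
x=-1.44: |R|=0.4816
R=1: x+4/9x²=0 ⇒ x=−9/4=-2.2500; min R=1−1/(4·4/9)=0.4375>−1
Confirm numerically:
  x=-2.227: |R|=0.97724 <1
  x=-2.113: |R|=0.87134 <1
  x=-1.419: |R|=0.47592 <1
  x=-1.099: |R|=0.43780 <1
  x=-2.740: |R|=1.59671 >1
  x=-2.468: |R|=1.23912 >1
Interval (-2.2500, 0).

left endpoint -2.2500.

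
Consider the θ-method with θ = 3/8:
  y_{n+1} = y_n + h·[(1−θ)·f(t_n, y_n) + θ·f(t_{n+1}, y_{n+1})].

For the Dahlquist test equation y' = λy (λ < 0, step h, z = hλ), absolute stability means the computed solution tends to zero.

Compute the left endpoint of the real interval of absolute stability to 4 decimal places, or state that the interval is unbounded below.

z* = -8.0000.

With y'=λy (z=hλ):
  y_{n+1} = y_n + z·[5/8·y_n + 3/8·y_{n+1}] ⇒ (1 − 3/8z)y_{n+1} = (1 + 5/8z)y_n
  R(z) = (1 + 5/8z)/(1 − 3/8z).

Need |R(x)|<1, x<0.
x=-1.08: |R|=0.2313
R=−1: 1+5/8x = −1+3/8x ⇒ -1/4x=2 ⇒ x=2/(-1/4)=-8.0000
Confirm numerically:
  x=-7.843: |R|=0.99004 <1
  x=-6.128: |R|=0.85810 <1
  x=-4.697: |R|=0.70096 <1
  x=-4.449: |R|=0.66731 <1
  x=-8.341: |R|=1.02065 >1
  x=-8.149: |R|=1.00918 >1
Stable set (-8.0000, 0).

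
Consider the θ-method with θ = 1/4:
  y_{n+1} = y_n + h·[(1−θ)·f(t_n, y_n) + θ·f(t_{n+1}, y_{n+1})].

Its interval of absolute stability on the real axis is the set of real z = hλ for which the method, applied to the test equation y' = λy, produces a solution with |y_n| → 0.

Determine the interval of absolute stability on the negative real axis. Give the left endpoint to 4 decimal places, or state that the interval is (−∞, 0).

On y'=λy, z=hλ:
  y_{n+1} = y_n + z·[3/4·y_n + 1/4·y_{n+1}] ⇒ (1 − 1/4z)y_{n+1} = (1 + 3/4z)y_n
  so R(z) = (1 + 3/4z)/(1 − 1/4z).

Solve |R(x)|<1 on ℝ⁻.
x=-1.69: |R|=0.1880
R=−1: 1+3/4x = −1+1/4x ⇒ -1/2x=2 ⇒ x=2/(-1/2)=-4.0000
Confirm numerically:
  x=-3.670: |R|=0.91395 <1
  x=-3.248: |R|=0.79249 <1
  x=-2.583: |R|=0.56950 <1
  x=-4.139: |R|=1.03416 >1
  x=-4.138: |R|=1.03391 >1
Interval (-4.0000, 0).

z∈(-4.0000,0).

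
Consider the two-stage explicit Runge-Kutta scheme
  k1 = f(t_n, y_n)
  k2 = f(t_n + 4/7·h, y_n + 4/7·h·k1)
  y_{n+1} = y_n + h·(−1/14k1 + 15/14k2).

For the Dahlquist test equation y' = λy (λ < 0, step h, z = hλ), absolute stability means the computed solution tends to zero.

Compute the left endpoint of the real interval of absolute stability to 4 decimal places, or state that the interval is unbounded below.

Set f=λy, z=hλ:
  k1=λy_n ⇒ h·k1=z·y_n;  k2=λ(1+4/7z)y_n ⇒ h·k2=z(1+4/7z)y_n
  y_{n+1}/y_n = 1 − 1/14z + 15/14z(1+4/7z) = 1 + z + 30/49z²
  so R(z) = 1 + z + 30/49z².

Boundary: |R(x)|=1, x<0.
x=-1.32: |R|=0.7468
R=1: x+30/49x²=0 ⇒ x=−49/30=-1.6333; min R=1−1/(4·30/49)=0.5917>−1
Confirm numerically:
  x=-1.492: |R|=0.87090 <1
  x=-1.011: |R|=0.61479 <1
  x=-0.909: |R|=0.59689 <1
  x=-2.052: |R|=1.52598 >1
  x=-1.917: |R|=1.33293 >1
So |R|<1 on (-1.6333, 0).

left endpoint -1.6333.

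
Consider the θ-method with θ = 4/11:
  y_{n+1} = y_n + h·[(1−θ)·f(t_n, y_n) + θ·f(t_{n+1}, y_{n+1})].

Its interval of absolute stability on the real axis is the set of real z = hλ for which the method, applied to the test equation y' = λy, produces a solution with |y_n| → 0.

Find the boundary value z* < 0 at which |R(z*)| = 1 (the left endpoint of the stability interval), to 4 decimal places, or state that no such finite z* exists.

left endpoint -7.3333.

Test eqn y'=λy, z=hλ:
  y_{n+1} = y_n + z·[7/11·y_n + 4/11·y_{n+1}] ⇒ (1 − 4/11z)y_{n+1} = (1 + 7/11z)y_n
  Hence R(z) = (1 + 7/11z)/(1 − 4/11z).

Solve |R(x)|<1 on ℝ⁻.
x=-1.08: |R|=0.2245
R=−1: 1+7/11x = −1+4/11x ⇒ -3/11x=2 ⇒ x=2/(-3/11)=-7.3333
Confirm numerically:
  x=-7.004: |R|=0.97468 <1
  x=-6.724: |R|=0.95176 <1
  x=-4.309: |R|=0.67867 <1
  x=-3.602: |R|=0.55943 <1
  x=-7.700: |R|=1.02632 >1
  x=-7.477: |R|=1.01054 >1
Interval (-7.3333, 0).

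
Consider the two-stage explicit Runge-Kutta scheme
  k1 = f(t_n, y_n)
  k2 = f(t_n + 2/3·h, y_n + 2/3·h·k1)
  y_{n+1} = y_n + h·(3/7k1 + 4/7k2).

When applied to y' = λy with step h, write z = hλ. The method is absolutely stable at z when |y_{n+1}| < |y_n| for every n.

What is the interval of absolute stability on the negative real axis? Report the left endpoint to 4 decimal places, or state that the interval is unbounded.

z∈(-2.6250,0).

On y'=λy, z=hλ:
  k1=λy_n ⇒ h·k1=z·y_n;  k2=λ(1+2/3z)y_n ⇒ h·k2=z(1+2/3z)y_n
  y_{n+1}/y_n = 1 + 3/7z + 4/7z(1+2/3z) = 1 + z + 8/21z²
  Hence R(z) = 1 + z + 8/21z².

Boundary: |R(x)|=1, x<0.
x=-0.48: |R|=0.6078
R=1: x+8/21x²=0 ⇒ x=−21/8=-2.6250; min R=1−1/(4·8/21)=0.3438>−1
Confirm numerically:
  x=-1.949: |R|=0.49809 <1
  x=-1.776: |R|=0.42559 <1
  x=-1.278: |R|=0.34420 <1
  x=-3.212: |R|=1.71826 >1
  x=-2.849: |R|=1.24311 >1
  x=-2.807: |R|=1.19462 >1
Interval (-2.6250, 0).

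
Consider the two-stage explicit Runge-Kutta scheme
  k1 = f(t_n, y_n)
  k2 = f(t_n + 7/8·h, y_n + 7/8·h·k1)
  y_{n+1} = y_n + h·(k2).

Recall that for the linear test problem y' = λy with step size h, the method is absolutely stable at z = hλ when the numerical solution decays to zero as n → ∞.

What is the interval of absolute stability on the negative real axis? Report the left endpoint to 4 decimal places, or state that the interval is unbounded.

z∈(-1.1429,0).

Set f=λy, z=hλ:
  k1=λy_n ⇒ h·k1=z·y_n;  k2=λ(1+7/8z)y_n ⇒ h·k2=z(1+7/8z)y_n
  y_{n+1}/y_n = 1 + z(1+7/8z) = 1 + z + 7/8z²
  so R(z) = 1 + z + 7/8z².

Need |R(x)|<1, x<0.
x=-1.33: |R|=1.2178
R=1: x+7/8x²=0 ⇒ x=−8/7=-1.1429; min R=1−1/(4·7/8)=0.7143>−1
Confirm numerically:
  x=-1.103: |R|=0.96153 <1
  x=-0.809: |R|=0.76367 <1
  x=-0.736: |R|=0.73798 <1
  x=-0.510: |R|=0.71759 <1
  x=-1.741: |R|=1.91120 >1
  x=-1.445: |R|=1.38202 >1
So |R|<1 on (-1.1429, 0).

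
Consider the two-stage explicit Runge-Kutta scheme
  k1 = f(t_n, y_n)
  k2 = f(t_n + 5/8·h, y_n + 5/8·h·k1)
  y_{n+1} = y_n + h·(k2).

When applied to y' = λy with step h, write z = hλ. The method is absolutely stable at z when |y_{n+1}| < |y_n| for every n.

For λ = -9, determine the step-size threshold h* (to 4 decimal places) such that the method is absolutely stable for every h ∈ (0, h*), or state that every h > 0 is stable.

Set f=λy, z=hλ:
  k1=λy_n ⇒ h·k1=z·y_n;  k2=λ(1+5/8z)y_n ⇒ h·k2=z(1+5/8z)y_n
  y_{n+1}/y_n = 1 + z(1+5/8z) = 1 + z + 5/8z²
  so R(z) = 1 + z + 5/8z².

Find x<0 with |R(x)|<1.
x=-0.55: |R|=0.6391
R=1: x+5/8x²=0 ⇒ x=−8/5=-1.6000; min R=1−1/(4·5/8)=0.6000>−1
Confirm numerically:
  x=-1.236: |R|=0.71881 <1
  x=-1.047: |R|=0.63813 <1
  x=-0.959: |R|=0.61580 <1
  x=-2.087: |R|=1.63523 >1
  x=-1.794: |R|=1.21752 >1
  x=-1.724: |R|=1.13361 >1
Stable set (-1.6000, 0).

(-1.6000,0); λ=-9 ⇒ h* = (8/5)/9 = 0.1778.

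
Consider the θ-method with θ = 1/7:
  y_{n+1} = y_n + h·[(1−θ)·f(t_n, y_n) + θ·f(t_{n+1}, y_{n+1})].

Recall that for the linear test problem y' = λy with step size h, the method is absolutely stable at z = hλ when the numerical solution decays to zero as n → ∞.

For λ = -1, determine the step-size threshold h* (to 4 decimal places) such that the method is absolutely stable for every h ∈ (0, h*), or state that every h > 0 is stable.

Set f=λy, z=hλ:
  y_{n+1} = y_n + z·[6/7·y_n + 1/7·y_{n+1}] ⇒ (1 − 1/7z)y_{n+1} = (1 + 6/7z)y_n
  so R(z) = (1 + 6/7z)/(1 − 1/7z).

Need |R(x)|<1, x<0.
x=-0.51: |R|=0.5246
R=−1: 1+6/7x = −1+1/7x ⇒ -5/7x=2 ⇒ x=2/(-5/7)=-2.8000
Confirm numerically:
  x=-2.546: |R|=0.86696 <1
  x=-2.457: |R|=0.81865 <1
  x=-2.143: |R|=0.64071 <1
  x=-2.945: |R|=1.07290 >1
  x=-2.879: |R|=1.03998 >1
Stable set (-2.8000, 0).

(-2.8000,0); λ=-1 ⇒ h* = (14/5)/1 = 2.8000.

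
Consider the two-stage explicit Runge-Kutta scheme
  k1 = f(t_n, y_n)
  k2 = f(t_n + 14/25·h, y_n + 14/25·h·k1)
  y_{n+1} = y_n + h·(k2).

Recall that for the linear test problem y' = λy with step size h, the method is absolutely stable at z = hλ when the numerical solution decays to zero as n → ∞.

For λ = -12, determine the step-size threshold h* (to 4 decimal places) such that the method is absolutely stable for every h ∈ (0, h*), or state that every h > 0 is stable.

(-1.7857,0); λ=-12 ⇒ h* = (25/14)/12 = 0.1488.

Test eqn y'=λy, z=hλ:
  k1=λy_n ⇒ h·k1=z·y_n;  k2=λ(1+14/25z)y_n ⇒ h·k2=z(1+14/25z)y_n
  y_{n+1}/y_n = 1 + z(1+14/25z) = 1 + z + 14/25z²
  Hence R(z) = 1 + z + 14/25z².

Solve |R(x)|<1 on ℝ⁻.
x=-0.41: |R|=0.6841
R=1: x+14/25x²=0 ⇒ x=−25/14=-1.7857; min R=1−1/(4·14/25)=0.5536>−1
Confirm numerically:
  x=-1.600: |R|=0.83360 <1
  x=-1.495: |R|=0.75661 <1
  x=-1.017: |R|=0.56220 <1
  x=-2.141: |R|=1.42597 >1
  x=-2.129: |R|=1.40928 >1
  x=-1.820: |R|=1.03494 >1
So |R|<1 on (-1.7857, 0).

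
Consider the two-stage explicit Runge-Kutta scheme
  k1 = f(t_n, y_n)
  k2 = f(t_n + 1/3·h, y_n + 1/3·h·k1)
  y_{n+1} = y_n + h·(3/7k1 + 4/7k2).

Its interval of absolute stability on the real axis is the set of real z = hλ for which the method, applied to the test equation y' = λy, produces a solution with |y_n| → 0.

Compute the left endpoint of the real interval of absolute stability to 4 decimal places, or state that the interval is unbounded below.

z* = -5.2500.

With y'=λy (z=hλ):
  k1=λy_n ⇒ h·k1=z·y_n;  k2=λ(1+1/3z)y_n ⇒ h·k2=z(1+1/3z)y_n
  y_{n+1}/y_n = 1 + 3/7z + 4/7z(1+1/3z) = 1 + z + 4/21z²
  so R(z) = 1 + z + 4/21z².

Boundary: |R(x)|=1, x<0.
x=-1.47: |R|=0.0584
R=1: x+4/21x²=0 ⇒ x=−21/4=-5.2500; min R=1−1/(4·4/21)=-0.3125>−1
Confirm numerically:
  x=-3.844: |R|=0.02946 <1
  x=-3.611: |R|=0.12732 <1
  x=-2.632: |R|=0.31249 <1
  x=-5.690: |R|=1.47688 >1
  x=-5.483: |R|=1.24334 >1
  x=-5.395: |R|=1.14900 >1
Stable set (-5.2500, 0).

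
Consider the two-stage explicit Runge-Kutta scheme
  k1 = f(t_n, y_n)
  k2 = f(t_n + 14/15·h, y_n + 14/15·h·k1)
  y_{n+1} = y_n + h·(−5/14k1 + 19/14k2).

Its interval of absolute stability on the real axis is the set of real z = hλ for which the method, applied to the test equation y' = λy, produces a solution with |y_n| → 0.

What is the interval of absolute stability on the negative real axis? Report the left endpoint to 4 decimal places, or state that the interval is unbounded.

z∈(-0.7895,0).

Test eqn y'=λy, z=hλ:
  k1=λy_n ⇒ h·k1=z·y_n;  k2=λ(1+14/15z)y_n ⇒ h·k2=z(1+14/15z)y_n
  y_{n+1}/y_n = 1 − 5/14z + 19/14z(1+14/15z) = 1 + z + 19/15z²
  so R(z) = 1 + z + 19/15z².

Need |R(x)|<1, x<0.
x=-1.57: |R|=2.5522
R=1: x+19/15x²=0 ⇒ x=−15/19=-0.7895; min R=1−1/(4·19/15)=0.8026>−1
Confirm numerically:
  x=-0.748: |R|=0.96071 <1
  x=-0.683: |R|=0.90789 <1
  x=-0.569: |R|=0.84110 <1
  x=-0.385: |R|=0.80275 <1
  x=-1.256: |R|=1.74221 >1
  x=-1.091: |R|=1.41669 >1
Interval (-0.7895, 0).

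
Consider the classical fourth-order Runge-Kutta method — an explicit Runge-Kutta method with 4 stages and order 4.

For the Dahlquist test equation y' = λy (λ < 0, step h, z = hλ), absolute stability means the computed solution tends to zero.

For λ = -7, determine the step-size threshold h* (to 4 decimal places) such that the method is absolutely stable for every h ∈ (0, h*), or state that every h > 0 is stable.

On y'=λy, z=hλ:
  order 4, 4-stage ⇒ R(z)=1+z+z^2/2+z^3/6+z^4/24
  (e.g. R(-1.37)=0.28667, |R|=0.28667)

Boundary: |R(x)|=1, x<0.
x=-1.37: |R|=0.2867
|R(-2.83)|=1.0695 |R(-1.77)|=0.2812 |R(-1.42)|=0.2804
Bisect:
  x_lo=-3.3000 |R|=2.0968  x_hi=-0.1692 |R|=0.8443
  mid=-1.73461 |R|=0.27718 →hi
  mid=-2.51729 |R|=0.66561 →hi
  mid=-2.90863 |R|=1.20245 →lo
  mid=-2.71296 |R|=0.89631 →hi
  mid=-2.81080 |R|=1.03914 →lo
  mid=-2.76188 |R|=0.96527 →hi
  mid=-2.78634 |R|=1.00158 →lo
  ...
  [-2.78538,-2.78519] ⇒ x*=-2.7853
So |R|<1 on (-2.7853, 0).

(-2.7853,0); λ=-7 ⇒ h* = 0.3979.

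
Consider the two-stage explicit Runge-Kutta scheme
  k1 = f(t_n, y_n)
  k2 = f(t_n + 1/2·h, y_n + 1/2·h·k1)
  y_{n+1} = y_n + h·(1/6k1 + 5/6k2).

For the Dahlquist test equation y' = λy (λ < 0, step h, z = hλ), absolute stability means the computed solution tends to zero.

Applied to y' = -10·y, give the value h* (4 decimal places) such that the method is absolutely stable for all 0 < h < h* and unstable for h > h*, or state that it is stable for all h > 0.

(-2.4000,0); λ=-10 ⇒ h* = (12/5)/10 = 0.2400.

With y'=λy (z=hλ):
  k1=λy_n ⇒ h·k1=z·y_n;  k2=λ(1+1/2z)y_n ⇒ h·k2=z(1+1/2z)y_n
  y_{n+1}/y_n = 1 + 1/6z + 5/6z(1+1/2z) = 1 + z + 5/12z²
  ⇒ R(z) = 1 + z + 5/12z².

Solve |R(x)|<1 on ℝ⁻.
x=-1.04: |R|=0.4107
R=1: x+5/12x²=0 ⇒ x=−12/5=-2.4000; min R=1−1/(4·5/12)=0.4000>−1
Confirm numerically:
  x=-2.093: |R|=0.73227 <1
  x=-2.072: |R|=0.71683 <1
  x=-2.028: |R|=0.68566 <1
  x=-1.902: |R|=0.60533 <1
  x=-2.699: |R|=1.33625 >1
  x=-2.677: |R|=1.30897 >1
So |R|<1 on (-2.4000, 0).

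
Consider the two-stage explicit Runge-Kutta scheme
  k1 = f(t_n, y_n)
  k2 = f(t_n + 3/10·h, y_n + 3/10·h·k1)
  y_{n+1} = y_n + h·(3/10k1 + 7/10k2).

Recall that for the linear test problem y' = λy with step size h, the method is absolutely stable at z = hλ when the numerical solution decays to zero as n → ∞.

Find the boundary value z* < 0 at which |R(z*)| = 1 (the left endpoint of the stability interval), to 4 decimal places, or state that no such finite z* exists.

With y'=λy (z=hλ):
  k1=λy_n ⇒ h·k1=z·y_n;  k2=λ(1+3/10z)y_n ⇒ h·k2=z(1+3/10z)y_n
  y_{n+1}/y_n = 1 + 3/10z + 7/10z(1+3/10z) = 1 + z + 21/100z²
  Hence R(z) = 1 + z + 21/100z².

Boundary: |R(x)|=1, x<0.
x=-0.34: |R|=0.6843
R=1: x+21/100x²=0 ⇒ x=−100/21=-4.7619; min R=1−1/(4·21/100)=-0.1905>−1
Confirm numerically:
  x=-3.866: |R|=0.27265 <1
  x=-3.338: |R|=0.00187 <1
  x=-3.243: |R|=0.03442 <1
  x=-2.855: |R|=0.14328 <1
  x=-5.263: |R|=1.55383 >1
  x=-5.106: |R|=1.36896 >1
  x=-5.000: |R|=1.25000 >1
Stable set (-4.7619, 0).

z* = -4.7619.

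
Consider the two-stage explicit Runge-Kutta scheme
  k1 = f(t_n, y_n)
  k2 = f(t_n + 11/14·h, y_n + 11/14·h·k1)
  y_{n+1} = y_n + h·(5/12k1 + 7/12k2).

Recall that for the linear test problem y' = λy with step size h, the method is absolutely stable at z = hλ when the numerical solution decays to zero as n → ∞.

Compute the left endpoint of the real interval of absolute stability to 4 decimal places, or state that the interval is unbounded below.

left endpoint -2.1818.

Set f=λy, z=hλ:
  k1=λy_n ⇒ h·k1=z·y_n;  k2=λ(1+11/14z)y_n ⇒ h·k2=z(1+11/14z)y_n
  y_{n+1}/y_n = 1 + 5/12z + 7/12z(1+11/14z) = 1 + z + 11/24z²
  R(z) = 1 + z + 11/24z².

Find x<0 with |R(x)|<1.
x=-0.92: |R|=0.4679
R=1: x+11/24x²=0 ⇒ x=−24/11=-2.1818; min R=1−1/(4·11/24)=0.4545>−1
Confirm numerically:
  x=-2.121: |R|=0.94088 <1
  x=-1.711: |R|=0.63078 <1
  x=-1.682: |R|=0.61468 <1
  x=-1.439: |R|=0.51008 <1
  x=-2.771: |R|=1.74829 >1
  x=-2.410: |R|=1.25205 >1
Stable set (-2.1818, 0).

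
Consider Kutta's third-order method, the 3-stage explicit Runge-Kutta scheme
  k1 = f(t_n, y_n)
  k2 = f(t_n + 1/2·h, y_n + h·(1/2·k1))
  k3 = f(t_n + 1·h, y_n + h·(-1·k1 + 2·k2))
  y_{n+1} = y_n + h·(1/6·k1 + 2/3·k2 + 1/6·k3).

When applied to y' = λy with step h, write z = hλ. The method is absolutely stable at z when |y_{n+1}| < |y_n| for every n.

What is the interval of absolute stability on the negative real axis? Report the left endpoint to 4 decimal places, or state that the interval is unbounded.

With y'=λy (z=hλ):
  order 3, 3-stage ⇒ R(z)=1+z+z^2/2+z^3/6
  (e.g. R(-1.45)=0.09315, |R|=0.09315)

Boundary: |R(x)|=1, x<0.
x=-1.45: |R|=0.0931
|R(-2.85)|=1.6469 |R(-2.26)|=0.6301 |R(-2.23)|=0.5918
Bisect:
  x_lo=-3.1890 |R|=2.5093  x_hi=-0.0884 |R|=0.9154
  mid=-1.63870 |R|=0.02944 →hi
  mid=-2.41385 |R|=0.84463 →hi
  mid=-2.80142 |R|=1.54168 →lo
  mid=-2.60763 |R|=1.16297 →lo
  mid=-2.51074 |R|=0.99671 →hi
  mid=-2.55919 |R|=1.07801 →lo
  mid=-2.53496 |R|=1.03691 →lo
  mid=-2.52285 |R|=1.01669 →lo
  mid=-2.51680 |R|=1.00667 →lo
  ...
  [-2.51282,-2.51263] ⇒ x*=-2.5127
Interval (-2.5127, 0).

(-2.5127, 0).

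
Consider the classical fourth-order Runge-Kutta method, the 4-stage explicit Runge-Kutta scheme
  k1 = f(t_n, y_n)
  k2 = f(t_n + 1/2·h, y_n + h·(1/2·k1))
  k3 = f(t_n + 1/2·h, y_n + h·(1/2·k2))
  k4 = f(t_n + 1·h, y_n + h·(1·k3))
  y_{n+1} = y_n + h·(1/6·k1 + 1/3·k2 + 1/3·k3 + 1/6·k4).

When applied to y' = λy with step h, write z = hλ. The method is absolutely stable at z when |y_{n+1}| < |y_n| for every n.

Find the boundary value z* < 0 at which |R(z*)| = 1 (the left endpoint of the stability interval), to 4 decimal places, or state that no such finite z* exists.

left endpoint -2.7853.

Test eqn y'=λy, z=hλ:
  order 4, 4-stage ⇒ R(z)=1+z+z^2/2+z^3/6+z^4/24
  (e.g. R(-1.35)=0.28958, |R|=0.28958)

Boundary: |R(x)|=1, x<0.
x=-1.35: |R|=0.2896
|R(-3.15)|=1.7043 |R(-2.83)|=1.0695 |R(-1.85)|=0.2940
Bisect:
  x_lo=-3.4622 |R|=2.6011  x_hi=-0.0640 |R|=0.9381
  mid=-1.76305 |R|=0.28034 →hi
  mid=-2.61261 |R|=0.76936 →hi
  mid=-3.03738 |R|=1.45153 →lo
  mid=-2.82499 |R|=1.06152 →lo
  mid=-2.71880 |R|=0.90429 →hi
  mid=-2.77190 |R|=0.97999 →hi
  mid=-2.79845 |R|=1.02001 →lo
  ...
  [-2.78538,-2.78517] ⇒ x*=-2.7853
Interval (-2.7853, 0).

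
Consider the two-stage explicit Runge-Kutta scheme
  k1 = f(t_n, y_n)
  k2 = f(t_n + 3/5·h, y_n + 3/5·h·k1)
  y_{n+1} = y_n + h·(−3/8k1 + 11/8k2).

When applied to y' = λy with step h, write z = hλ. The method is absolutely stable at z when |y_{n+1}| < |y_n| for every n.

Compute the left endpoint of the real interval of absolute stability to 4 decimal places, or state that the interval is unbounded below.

left endpoint -1.2121.

With y'=λy (z=hλ):
  k1=λy_n ⇒ h·k1=z·y_n;  k2=λ(1+3/5z)y_n ⇒ h·k2=z(1+3/5z)y_n
  y_{n+1}/y_n = 1 − 3/8z + 11/8z(1+3/5z) = 1 + z + 33/40z²
  Hence R(z) = 1 + z + 33/40z².

Boundary: |R(x)|=1, x<0.
x=-1.44: |R|=1.2707
R=1: x+33/40x²=0 ⇒ x=−40/33=-1.2121; min R=1−1/(4·33/40)=0.6970>−1
Confirm numerically:
  x=-0.814: |R|=0.73264 <1
  x=-0.665: |R|=0.69984 <1
  x=-0.558: |R|=0.69888 <1
  x=-0.512: |R|=0.70427 <1
  x=-1.737: |R|=1.75216 >1
  x=-1.419: |R|=1.24219 >1
Interval (-1.2121, 0).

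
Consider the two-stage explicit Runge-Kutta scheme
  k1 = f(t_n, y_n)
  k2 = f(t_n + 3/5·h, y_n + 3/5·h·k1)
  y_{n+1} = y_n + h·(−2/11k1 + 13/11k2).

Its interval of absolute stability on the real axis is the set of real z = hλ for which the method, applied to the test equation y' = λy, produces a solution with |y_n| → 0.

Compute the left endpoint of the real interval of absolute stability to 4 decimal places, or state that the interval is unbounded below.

left endpoint -1.4103.

On y'=λy, z=hλ:
  k1=λy_n ⇒ h·k1=z·y_n;  k2=λ(1+3/5z)y_n ⇒ h·k2=z(1+3/5z)y_n
  y_{n+1}/y_n = 1 − 2/11z + 13/11z(1+3/5z) = 1 + z + 39/55z²
  Hence R(z) = 1 + z + 39/55z².

Boundary: |R(x)|=1, x<0.
x=-0.77: |R|=0.6504
R=1: x+39/55x²=0 ⇒ x=−55/39=-1.4103; min R=1−1/(4·39/55)=0.6474>−1
Confirm numerically:
  x=-1.001: |R|=0.70951 <1
  x=-0.853: |R|=0.66294 <1
  x=-0.753: |R|=0.64906 <1
  x=-0.580: |R|=0.65854 <1
  x=-1.967: |R|=1.77654 >1
  x=-1.529: |R|=1.12874 >1
So |R|<1 on (-1.4103, 0).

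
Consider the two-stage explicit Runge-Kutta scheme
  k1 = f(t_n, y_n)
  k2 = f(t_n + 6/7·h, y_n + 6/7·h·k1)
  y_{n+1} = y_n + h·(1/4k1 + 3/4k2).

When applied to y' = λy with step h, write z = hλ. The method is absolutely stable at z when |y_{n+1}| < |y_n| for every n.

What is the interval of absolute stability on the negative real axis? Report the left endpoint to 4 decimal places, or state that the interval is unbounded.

Set f=λy, z=hλ:
  k1=λy_n ⇒ h·k1=z·y_n;  k2=λ(1+6/7z)y_n ⇒ h·k2=z(1+6/7z)y_n
  y_{n+1}/y_n = 1 + 1/4z + 3/4z(1+6/7z) = 1 + z + 9/14z²
  so R(z) = 1 + z + 9/14z².

Find x<0 with |R(x)|<1.
x=-1.59: |R|=1.0352
R=1: x+9/14x²=0 ⇒ x=−14/9=-1.5556; min R=1−1/(4·9/14)=0.6111>−1
Confirm numerically:
  x=-1.080: |R|=0.66983 <1
  x=-1.011: |R|=0.64608 <1
  x=-0.703: |R|=0.61471 <1
  x=-2.064: |R|=1.67463 >1
  x=-1.933: |R|=1.46903 >1
  x=-1.679: |R|=1.13324 >1
Interval (-1.5556, 0).

(-1.5556, 0).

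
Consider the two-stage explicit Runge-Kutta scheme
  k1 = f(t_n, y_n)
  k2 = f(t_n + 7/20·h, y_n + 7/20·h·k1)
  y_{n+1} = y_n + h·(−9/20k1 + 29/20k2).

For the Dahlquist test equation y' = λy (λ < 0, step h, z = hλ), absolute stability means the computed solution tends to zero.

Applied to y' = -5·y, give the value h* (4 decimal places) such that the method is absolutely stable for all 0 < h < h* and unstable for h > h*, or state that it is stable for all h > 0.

(-1.9704,0); λ=-5 ⇒ h* = (400/203)/5 = 0.3941.

Set f=λy, z=hλ:
  k1=λy_n ⇒ h·k1=z·y_n;  k2=λ(1+7/20z)y_n ⇒ h·k2=z(1+7/20z)y_n
  y_{n+1}/y_n = 1 − 9/20z + 29/20z(1+7/20z) = 1 + z + 203/400z²
  R(z) = 1 + z + 203/400z².

Solve |R(x)|<1 on ℝ⁻.
x=-0.34: |R|=0.7187
R=1: x+203/400x²=0 ⇒ x=−400/203=-1.9704; min R=1−1/(4·203/400)=0.5074>−1
Confirm numerically:
  x=-1.627: |R|=0.71642 <1
  x=-1.611: |R|=0.70613 <1
  x=-1.395: |R|=0.59261 <1
  x=-1.018: |R|=0.50793 <1
  x=-2.277: |R|=1.35425 >1
  x=-2.252: |R|=1.32179 >1
  x=-2.114: |R|=1.15402 >1
Stable set (-1.9704, 0).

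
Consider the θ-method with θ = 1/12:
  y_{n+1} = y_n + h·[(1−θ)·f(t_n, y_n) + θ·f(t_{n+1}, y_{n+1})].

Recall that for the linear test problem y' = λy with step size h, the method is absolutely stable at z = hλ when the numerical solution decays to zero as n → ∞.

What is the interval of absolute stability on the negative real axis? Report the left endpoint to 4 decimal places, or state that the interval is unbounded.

z∈(-2.4000,0).

Test eqn y'=λy, z=hλ:
  y_{n+1} = y_n + z·[11/12·y_n + 1/12·y_{n+1}] ⇒ (1 − 1/12z)y_{n+1} = (1 + 11/12z)y_n
  R(z) = (1 + 11/12z)/(1 − 1/12z).

Boundary: |R(x)|=1, x<0.
x=-1.18: |R|=0.0744
R=−1: 1+11/12x = −1+1/12x ⇒ -5/6x=2 ⇒ x=2/(-5/6)=-2.4000
Confirm numerically:
  x=-2.054: |R|=0.75381 <1
  x=-1.836: |R|=0.59237 <1
  x=-1.196: |R|=0.08760 <1
  x=-0.998: |R|=0.07863 <1
  x=-2.931: |R|=1.35564 >1
  x=-2.887: |R|=1.32713 >1
Interval (-2.4000, 0).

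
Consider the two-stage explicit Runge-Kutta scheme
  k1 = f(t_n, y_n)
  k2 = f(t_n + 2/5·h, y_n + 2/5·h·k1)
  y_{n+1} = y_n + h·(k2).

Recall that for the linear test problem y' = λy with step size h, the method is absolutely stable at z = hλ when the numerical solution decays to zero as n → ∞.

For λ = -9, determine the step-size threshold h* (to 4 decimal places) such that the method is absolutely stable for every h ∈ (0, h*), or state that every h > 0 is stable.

(-2.5000,0); λ=-9 ⇒ h* = (5/2)/9 = 0.2778.

On y'=λy, z=hλ:
  k1=λy_n ⇒ h·k1=z·y_n;  k2=λ(1+2/5z)y_n ⇒ h·k2=z(1+2/5z)y_n
  y_{n+1}/y_n = 1 + z(1+2/5z) = 1 + z + 2/5z²
  R(z) = 1 + z + 2/5z².

Boundary: |R(x)|=1, x<0.
x=-1.06: |R|=0.3894
R=1: x+2/5x²=0 ⇒ x=−5/2=-2.5000; min R=1−1/(4·2/5)=0.3750>−1
Confirm numerically:
  x=-1.507: |R|=0.40142 <1
  x=-1.349: |R|=0.37892 <1
  x=-1.315: |R|=0.37669 <1
  x=-3.043: |R|=1.66094 >1
  x=-2.939: |R|=1.51609 >1
  x=-2.661: |R|=1.17137 >1
Stable set (-2.5000, 0).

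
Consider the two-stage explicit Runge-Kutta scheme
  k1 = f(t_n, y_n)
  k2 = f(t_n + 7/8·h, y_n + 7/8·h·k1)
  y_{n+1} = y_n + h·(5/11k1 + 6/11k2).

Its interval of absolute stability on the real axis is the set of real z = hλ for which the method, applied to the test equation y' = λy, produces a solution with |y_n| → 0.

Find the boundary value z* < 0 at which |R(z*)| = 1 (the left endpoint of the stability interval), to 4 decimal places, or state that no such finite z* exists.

left endpoint -2.0952.

Test eqn y'=λy, z=hλ:
  k1=λy_n ⇒ h·k1=z·y_n;  k2=λ(1+7/8z)y_n ⇒ h·k2=z(1+7/8z)y_n
  y_{n+1}/y_n = 1 + 5/11z + 6/11z(1+7/8z) = 1 + z + 21/44z²
  ⇒ R(z) = 1 + z + 21/44z².

Find x<0 with |R(x)|<1.
x=-1.72: |R|=0.6920
R=1: x+21/44x²=0 ⇒ x=−44/21=-2.0952; min R=1−1/(4·21/44)=0.4762>−1
Confirm numerically:
  x=-1.966: |R|=0.87873 <1
  x=-1.304: |R|=0.50756 <1
  x=-0.986: |R|=0.47800 <1
  x=-2.125: |R|=1.03018 >1
  x=-2.123: |R|=1.02813 >1
So |R|<1 on (-2.0952, 0).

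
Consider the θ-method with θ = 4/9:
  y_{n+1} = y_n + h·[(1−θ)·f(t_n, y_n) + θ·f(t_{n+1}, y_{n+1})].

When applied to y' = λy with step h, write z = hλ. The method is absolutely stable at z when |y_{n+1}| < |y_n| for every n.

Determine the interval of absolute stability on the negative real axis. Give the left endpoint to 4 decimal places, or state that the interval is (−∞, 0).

On y'=λy, z=hλ:
  y_{n+1} = y_n + z·[5/9·y_n + 4/9·y_{n+1}] ⇒ (1 − 4/9z)y_{n+1} = (1 + 5/9z)y_n
  R(z) = (1 + 5/9z)/(1 − 4/9z).

Find x<0 with |R(x)|<1.
x=-1.49: |R|=0.1036
R=−1: 1+5/9x = −1+4/9x ⇒ -1/9x=2 ⇒ x=2/(-1/9)=-18.0000
Confirm numerically:
  x=-15.772: |R|=0.96909 <1
  x=-14.828: |R|=0.95357 <1
  x=-13.944: |R|=0.93738 <1
  x=-11.265: |R|=0.87542 <1
  x=-18.452: |R|=1.00546 >1
  x=-18.243: |R|=1.00296 >1
  x=-18.095: |R|=1.00117 >1
Stable set (-18.0000, 0).

z∈(-18.0000,0).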